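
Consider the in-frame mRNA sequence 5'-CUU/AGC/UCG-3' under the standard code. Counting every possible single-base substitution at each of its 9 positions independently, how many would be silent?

Codon 1 (CUU, Leu): 3 synonymous substitutions.
Codon 2 (AGC, Ser): 1 synonymous substitution.
Codon 3 (UCG, Ser): 3 synonymous substitutions.
Total: 3 + 1 + 3 = 7.

7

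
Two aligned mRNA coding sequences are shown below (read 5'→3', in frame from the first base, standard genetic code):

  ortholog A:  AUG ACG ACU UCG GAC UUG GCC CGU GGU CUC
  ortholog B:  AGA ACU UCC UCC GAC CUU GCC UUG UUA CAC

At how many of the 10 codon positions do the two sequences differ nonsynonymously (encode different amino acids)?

Codon 1: AUG Met / AGA Arg — nonsynonymous.
Codon 2: ACG Thr / ACU Thr — synonymous.
Codon 3: ACU Thr / UCC Ser — nonsynonymous.
Codon 4: UCG Ser / UCC Ser — synonymous.
Codon 5: GAC Asp / GAC Asp — identical.
Codon 6: UUG Leu / CUU Leu — synonymous.
Codon 7: GCC Ala / GCC Ala — identical.
Codon 8: CGU Arg / UUG Leu — nonsynonymous.
Codon 9: GGU Gly / UUA Leu — nonsynonymous.
Codon 10: CUC Leu / CAC His — nonsynonymous.
Nonsynonymous differences: 5.

5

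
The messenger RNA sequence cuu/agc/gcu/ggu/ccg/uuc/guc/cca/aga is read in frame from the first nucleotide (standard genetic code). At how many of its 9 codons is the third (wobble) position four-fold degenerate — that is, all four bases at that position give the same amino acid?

Codon 1 CUU (Leu): third position 4-fold.
Codon 2 AGC (Ser): third position 2-fold.
Codon 3 GCU (Ala): third position 4-fold.
Codon 4 GGU (Gly): third position 4-fold.
Codon 5 CCG (Pro): third position 4-fold.
Codon 6 UUC (Phe): third position 2-fold.
Codon 7 GUC (Val): third position 4-fold.
Codon 8 CCA (Pro): third position 4-fold.
Codon 9 AGA (Arg): third position 2-fold.
Four-fold degenerate third positions: 6.

6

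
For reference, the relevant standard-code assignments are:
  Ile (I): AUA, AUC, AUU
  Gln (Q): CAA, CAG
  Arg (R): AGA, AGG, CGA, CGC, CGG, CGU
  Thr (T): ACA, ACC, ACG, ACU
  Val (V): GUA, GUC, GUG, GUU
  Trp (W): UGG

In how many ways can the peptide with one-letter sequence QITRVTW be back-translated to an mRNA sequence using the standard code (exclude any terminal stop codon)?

2304

Gln: 2 codons.
Ile: 3 codons.
Thr: 4 codons.
Arg: 6 codons.
Val: 4 codons.
Thr: 4 codons.
Trp: 1 codon.
2 × 3 × 4 × 6 × 4 × 4 × 1 = 2304.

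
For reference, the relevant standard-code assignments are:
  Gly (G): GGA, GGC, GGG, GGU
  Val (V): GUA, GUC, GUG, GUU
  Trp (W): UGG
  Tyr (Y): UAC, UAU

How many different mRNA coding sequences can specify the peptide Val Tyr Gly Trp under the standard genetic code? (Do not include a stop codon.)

32

Val: 4 codons.
Tyr: 2 codons.
Gly: 4 codons.
Trp: 1 codon.
4 × 2 × 4 × 1 = 32.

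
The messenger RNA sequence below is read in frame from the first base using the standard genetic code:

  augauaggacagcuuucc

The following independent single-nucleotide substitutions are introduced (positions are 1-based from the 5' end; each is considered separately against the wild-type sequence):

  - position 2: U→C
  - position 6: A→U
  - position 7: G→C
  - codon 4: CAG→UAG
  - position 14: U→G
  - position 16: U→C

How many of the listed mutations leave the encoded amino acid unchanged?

Codon 1: AUG (Met) → ACG (Thr) — missense.
Codon 2: AUA (Ile) → AUU (Ile) — synonymous.
Codon 3: GGA (Gly) → CGA (Arg) — missense.
Codon 4: CAG (Gln) → UAG (Stop) — nonsense.
Codon 5: CUU (Leu) → CGU (Arg) — missense.
Codon 6: UCC (Ser) → CCC (Pro) — missense.
Synonymous: 1 of 6.

1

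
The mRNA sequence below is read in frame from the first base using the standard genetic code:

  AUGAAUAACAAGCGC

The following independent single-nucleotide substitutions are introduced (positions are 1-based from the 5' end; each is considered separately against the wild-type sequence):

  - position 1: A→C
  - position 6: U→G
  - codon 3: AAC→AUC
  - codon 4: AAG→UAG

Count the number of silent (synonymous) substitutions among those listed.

Codon 1: AUG (Met) → CUG (Leu) — missense.
Codon 2: AAU (Asn) → AAG (Lys) — missense.
Codon 3: AAC (Asn) → AUC (Ile) — missense.
Codon 4: AAG (Lys) → UAG (Stop) — nonsense.
Synonymous: 0 of 4.

0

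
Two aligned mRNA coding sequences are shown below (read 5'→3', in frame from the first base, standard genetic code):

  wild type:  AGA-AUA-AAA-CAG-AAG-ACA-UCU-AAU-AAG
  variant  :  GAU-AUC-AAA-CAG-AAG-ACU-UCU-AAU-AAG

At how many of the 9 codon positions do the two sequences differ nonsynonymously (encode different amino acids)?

1

Codon 1: AGA Arg / GAU Asp — nonsynonymous.
Codon 2: AUA Ile / AUC Ile — synonymous.
Codon 3: AAA Lys / AAA Lys — identical.
Codon 4: CAG Gln / CAG Gln — identical.
Codon 5: AAG Lys / AAG Lys — identical.
Codon 6: ACA Thr / ACU Thr — synonymous.
Codon 7: UCU Ser / UCU Ser — identical.
Codon 8: AAU Asn / AAU Asn — identical.
Codon 9: AAG Lys / AAG Lys — identical.
Nonsynonymous differences: 1.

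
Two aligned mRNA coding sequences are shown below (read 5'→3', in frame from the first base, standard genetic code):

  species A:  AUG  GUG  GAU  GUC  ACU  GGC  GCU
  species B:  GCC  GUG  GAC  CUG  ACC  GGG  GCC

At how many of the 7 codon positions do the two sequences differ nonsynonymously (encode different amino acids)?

2

Codon 1: AUG Met / GCC Ala — nonsynonymous.
Codon 2: GUG Val / GUG Val — identical.
Codon 3: GAU Asp / GAC Asp — synonymous.
Codon 4: GUC Val / CUG Leu — nonsynonymous.
Codon 5: ACU Thr / ACC Thr — synonymous.
Codon 6: GGC Gly / GGG Gly — synonymous.
Codon 7: GCU Ala / GCC Ala — synonymous.
Nonsynonymous differences: 2.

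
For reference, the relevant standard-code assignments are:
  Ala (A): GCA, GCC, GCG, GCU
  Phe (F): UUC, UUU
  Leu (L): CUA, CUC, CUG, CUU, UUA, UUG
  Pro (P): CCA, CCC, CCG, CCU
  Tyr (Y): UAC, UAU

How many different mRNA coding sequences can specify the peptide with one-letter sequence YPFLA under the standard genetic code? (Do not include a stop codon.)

Tyr: 2 codons.
Pro: 4 codons.
Phe: 2 codons.
Leu: 6 codons.
Ala: 4 codons.
2 × 4 × 2 × 6 × 4 = 384.

384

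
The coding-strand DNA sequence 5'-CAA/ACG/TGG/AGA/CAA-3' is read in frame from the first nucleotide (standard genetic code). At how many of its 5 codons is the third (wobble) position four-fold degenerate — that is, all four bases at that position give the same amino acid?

1

Codon 1 CAA (Gln): third position 2-fold.
Codon 2 ACG (Thr): third position 4-fold.
Codon 3 TGG (Trp): third position 1-fold.
Codon 4 AGA (Arg): third position 2-fold.
Codon 5 CAA (Gln): third position 2-fold.
Four-fold degenerate third positions: 1.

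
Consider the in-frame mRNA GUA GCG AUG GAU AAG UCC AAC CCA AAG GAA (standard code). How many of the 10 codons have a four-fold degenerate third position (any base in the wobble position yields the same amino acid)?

4

Codon 1 GUA (Val): third position 4-fold.
Codon 2 GCG (Ala): third position 4-fold.
Codon 3 AUG (Met): third position 1-fold.
Codon 4 GAU (Asp): third position 2-fold.
Codon 5 AAG (Lys): third position 2-fold.
Codon 6 UCC (Ser): third position 4-fold.
Codon 7 AAC (Asn): third position 2-fold.
Codon 8 CCA (Pro): third position 4-fold.
Codon 9 AAG (Lys): third position 2-fold.
Codon 10 GAA (Glu): third position 2-fold.
Four-fold degenerate third positions: 4.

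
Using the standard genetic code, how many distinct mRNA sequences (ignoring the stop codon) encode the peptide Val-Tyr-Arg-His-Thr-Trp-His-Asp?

1536

Val: 4 codons.
Tyr: 2 codons.
Arg: 6 codons.
His: 2 codons.
Thr: 4 codons.
Trp: 1 codon.
His: 2 codons.
Asp: 2 codons.
4 × 2 × 6 × 2 × 4 × 1 × 2 × 2 = 1536.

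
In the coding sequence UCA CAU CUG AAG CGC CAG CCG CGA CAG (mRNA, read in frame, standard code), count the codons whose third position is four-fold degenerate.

Codon 1 UCA (Ser): third position 4-fold.
Codon 2 CAU (His): third position 2-fold.
Codon 3 CUG (Leu): third position 4-fold.
Codon 4 AAG (Lys): third position 2-fold.
Codon 5 CGC (Arg): third position 4-fold.
Codon 6 CAG (Gln): third position 2-fold.
Codon 7 CCG (Pro): third position 4-fold.
Codon 8 CGA (Arg): third position 4-fold.
Codon 9 CAG (Gln): third position 2-fold.
Four-fold degenerate third positions: 5.

5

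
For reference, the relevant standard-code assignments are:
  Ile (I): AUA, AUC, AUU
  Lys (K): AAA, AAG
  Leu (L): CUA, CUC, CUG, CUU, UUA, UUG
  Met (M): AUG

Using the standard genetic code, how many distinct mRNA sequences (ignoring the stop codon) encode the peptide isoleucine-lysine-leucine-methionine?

Ile: 3 codons.
Lys: 2 codons.
Leu: 6 codons.
Met: 1 codon.
3 × 2 × 6 × 1 = 36.

36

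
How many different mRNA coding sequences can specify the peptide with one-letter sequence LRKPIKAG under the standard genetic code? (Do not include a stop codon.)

Leu: 6 codons.
Arg: 6 codons.
Lys: 2 codons.
Pro: 4 codons.
Ile: 3 codons.
Lys: 2 codons.
Ala: 4 codons.
Gly: 4 codons.
6 × 6 × 2 × 4 × 3 × 2 × 4 × 4 = 27648.

27648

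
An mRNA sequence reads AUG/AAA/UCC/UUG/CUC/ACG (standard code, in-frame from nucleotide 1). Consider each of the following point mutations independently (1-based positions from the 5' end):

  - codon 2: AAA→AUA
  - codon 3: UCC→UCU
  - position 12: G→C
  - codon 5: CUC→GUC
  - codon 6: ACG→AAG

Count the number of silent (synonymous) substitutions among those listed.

1

Codon 2: AAA (Lys) → AUA (Ile) — missense.
Codon 3: UCC (Ser) → UCU (Ser) — synonymous.
Codon 4: UUG (Leu) → UUC (Phe) — missense.
Codon 5: CUC (Leu) → GUC (Val) — missense.
Codon 6: ACG (Thr) → AAG (Lys) — missense.
Synonymous: 1 of 5.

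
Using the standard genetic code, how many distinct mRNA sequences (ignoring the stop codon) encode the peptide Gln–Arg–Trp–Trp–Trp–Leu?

Gln: 2 codons.
Arg: 6 codons.
Trp: 1 codon.
Trp: 1 codon.
Trp: 1 codon.
Leu: 6 codons.
2 × 6 × 1 × 1 × 1 × 6 = 72.

72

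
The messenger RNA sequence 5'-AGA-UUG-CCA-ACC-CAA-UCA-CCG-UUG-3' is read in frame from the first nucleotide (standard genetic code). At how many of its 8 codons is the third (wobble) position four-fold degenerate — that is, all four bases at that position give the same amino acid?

Codon 1 AGA (Arg): third position 2-fold.
Codon 2 UUG (Leu): third position 2-fold.
Codon 3 CCA (Pro): third position 4-fold.
Codon 4 ACC (Thr): third position 4-fold.
Codon 5 CAA (Gln): third position 2-fold.
Codon 6 UCA (Ser): third position 4-fold.
Codon 7 CCG (Pro): third position 4-fold.
Codon 8 UUG (Leu): third position 2-fold.
Four-fold degenerate third positions: 4.

4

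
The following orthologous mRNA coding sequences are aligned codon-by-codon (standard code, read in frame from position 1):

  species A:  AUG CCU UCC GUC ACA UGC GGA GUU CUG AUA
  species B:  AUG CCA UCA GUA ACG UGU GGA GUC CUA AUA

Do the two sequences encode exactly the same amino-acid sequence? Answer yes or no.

Codon 1: AUG Met / AUG Met — identical.
Codon 2: CCU Pro / CCA Pro — synonymous.
Codon 3: UCC Ser / UCA Ser — synonymous.
Codon 4: GUC Val / GUA Val — synonymous.
Codon 5: ACA Thr / ACG Thr — synonymous.
Codon 6: UGC Cys / UGU Cys — synonymous.
Codon 7: GGA Gly / GGA Gly — identical.
Codon 8: GUU Val / GUC Val — synonymous.
Codon 9: CUG Leu / CUA Leu — synonymous.
Codon 10: AUA Ile / AUA Ile — identical.
Nonsynonymous differences: 0 → same protein.

yes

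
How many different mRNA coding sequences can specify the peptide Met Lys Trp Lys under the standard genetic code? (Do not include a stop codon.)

Met: 1 codon.
Lys: 2 codons.
Trp: 1 codon.
Lys: 2 codons.
1 × 2 × 1 × 2 = 4.

4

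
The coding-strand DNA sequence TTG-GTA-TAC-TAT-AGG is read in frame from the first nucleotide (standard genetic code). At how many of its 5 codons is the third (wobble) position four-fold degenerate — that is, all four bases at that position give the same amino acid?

1

Codon 1 TTG (Leu): third position 2-fold.
Codon 2 GTA (Val): third position 4-fold.
Codon 3 TAC (Tyr): third position 2-fold.
Codon 4 TAT (Tyr): third position 2-fold.
Codon 5 AGG (Arg): third position 2-fold.
Four-fold degenerate third positions: 1.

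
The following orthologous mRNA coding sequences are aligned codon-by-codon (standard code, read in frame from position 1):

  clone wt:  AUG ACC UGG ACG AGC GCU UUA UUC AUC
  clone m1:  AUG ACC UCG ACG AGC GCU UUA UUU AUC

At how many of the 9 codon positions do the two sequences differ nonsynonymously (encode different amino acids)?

Codon 1: AUG Met / AUG Met — identical.
Codon 2: ACC Thr / ACC Thr — identical.
Codon 3: UGG Trp / UCG Ser — nonsynonymous.
Codon 4: ACG Thr / ACG Thr — identical.
Codon 5: AGC Ser / AGC Ser — identical.
Codon 6: GCU Ala / GCU Ala — identical.
Codon 7: UUA Leu / UUA Leu — identical.
Codon 8: UUC Phe / UUU Phe — synonymous.
Codon 9: AUC Ile / AUC Ile — identical.
Nonsynonymous differences: 1.

1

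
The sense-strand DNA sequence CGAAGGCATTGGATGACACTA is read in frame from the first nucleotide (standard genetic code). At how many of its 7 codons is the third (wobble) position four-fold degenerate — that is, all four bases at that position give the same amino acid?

3

Codon 1 CGA (Arg): third position 4-fold.
Codon 2 AGG (Arg): third position 2-fold.
Codon 3 CAT (His): third position 2-fold.
Codon 4 TGG (Trp): third position 1-fold.
Codon 5 ATG (Met): third position 1-fold.
Codon 6 ACA (Thr): third position 4-fold.
Codon 7 CTA (Leu): third position 4-fold.
Four-fold degenerate third positions: 3.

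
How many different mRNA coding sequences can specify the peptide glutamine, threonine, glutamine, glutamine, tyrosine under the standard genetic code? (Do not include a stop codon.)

64

Gln: 2 codons.
Thr: 4 codons.
Gln: 2 codons.
Gln: 2 codons.
Tyr: 2 codons.
2 × 4 × 2 × 2 × 2 = 64.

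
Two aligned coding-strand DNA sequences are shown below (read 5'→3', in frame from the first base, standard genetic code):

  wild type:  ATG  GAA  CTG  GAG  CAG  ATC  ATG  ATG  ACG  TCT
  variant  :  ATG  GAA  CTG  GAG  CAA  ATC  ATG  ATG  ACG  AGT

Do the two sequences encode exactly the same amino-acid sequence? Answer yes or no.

yes

Codon 1: ATG Met / ATG Met — identical.
Codon 2: GAA Glu / GAA Glu — identical.
Codon 3: CTG Leu / CTG Leu — identical.
Codon 4: GAG Glu / GAG Glu — identical.
Codon 5: CAG Gln / CAA Gln — synonymous.
Codon 6: ATC Ile / ATC Ile — identical.
Codon 7: ATG Met / ATG Met — identical.
Codon 8: ATG Met / ATG Met — identical.
Codon 9: ACG Thr / ACG Thr — identical.
Codon 10: TCT Ser / AGT Ser — synonymous.
Nonsynonymous differences: 0 → same protein.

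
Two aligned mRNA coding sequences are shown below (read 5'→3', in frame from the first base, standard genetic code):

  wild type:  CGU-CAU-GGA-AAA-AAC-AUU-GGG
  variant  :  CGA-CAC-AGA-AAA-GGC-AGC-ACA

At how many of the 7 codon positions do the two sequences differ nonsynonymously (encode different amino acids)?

4

Codon 1: CGU Arg / CGA Arg — synonymous.
Codon 2: CAU His / CAC His — synonymous.
Codon 3: GGA Gly / AGA Arg — nonsynonymous.
Codon 4: AAA Lys / AAA Lys — identical.
Codon 5: AAC Asn / GGC Gly — nonsynonymous.
Codon 6: AUU Ile / AGC Ser — nonsynonymous.
Codon 7: GGG Gly / ACA Thr — nonsynonymous.
Nonsynonymous differences: 4.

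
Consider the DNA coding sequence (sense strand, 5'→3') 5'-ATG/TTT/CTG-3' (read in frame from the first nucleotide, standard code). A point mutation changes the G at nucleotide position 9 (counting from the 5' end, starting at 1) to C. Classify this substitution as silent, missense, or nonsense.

Position 9 falls in codon 3: CTG → Leu.
After the substitution the codon is CTC → Leu.
Both encode Leu, so the change is synonymous.

silent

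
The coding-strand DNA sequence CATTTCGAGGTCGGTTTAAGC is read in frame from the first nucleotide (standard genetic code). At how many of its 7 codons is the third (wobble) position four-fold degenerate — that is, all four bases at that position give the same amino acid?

2

Codon 1 CAT (His): third position 2-fold.
Codon 2 TTC (Phe): third position 2-fold.
Codon 3 GAG (Glu): third position 2-fold.
Codon 4 GTC (Val): third position 4-fold.
Codon 5 GGT (Gly): third position 4-fold.
Codon 6 TTA (Leu): third position 2-fold.
Codon 7 AGC (Ser): third position 2-fold.
Four-fold degenerate third positions: 2.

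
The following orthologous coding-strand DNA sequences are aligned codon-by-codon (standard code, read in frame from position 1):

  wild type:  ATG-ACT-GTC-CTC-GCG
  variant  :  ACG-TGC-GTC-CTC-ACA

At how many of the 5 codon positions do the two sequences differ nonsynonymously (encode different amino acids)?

3

Codon 1: ATG Met / ACG Thr — nonsynonymous.
Codon 2: ACT Thr / TGC Cys — nonsynonymous.
Codon 3: GTC Val / GTC Val — identical.
Codon 4: CTC Leu / CTC Leu — identical.
Codon 5: GCG Ala / ACA Thr — nonsynonymous.
Nonsynonymous differences: 3.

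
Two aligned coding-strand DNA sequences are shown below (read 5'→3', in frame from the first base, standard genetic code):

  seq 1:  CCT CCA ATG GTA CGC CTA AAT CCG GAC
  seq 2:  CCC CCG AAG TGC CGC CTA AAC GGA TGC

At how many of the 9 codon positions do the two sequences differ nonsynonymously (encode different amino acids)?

4

Codon 1: CCT Pro / CCC Pro — synonymous.
Codon 2: CCA Pro / CCG Pro — synonymous.
Codon 3: ATG Met / AAG Lys — nonsynonymous.
Codon 4: GTA Val / TGC Cys — nonsynonymous.
Codon 5: CGC Arg / CGC Arg — identical.
Codon 6: CTA Leu / CTA Leu — identical.
Codon 7: AAT Asn / AAC Asn — synonymous.
Codon 8: CCG Pro / GGA Gly — nonsynonymous.
Codon 9: GAC Asp / TGC Cys — nonsynonymous.
Nonsynonymous differences: 4.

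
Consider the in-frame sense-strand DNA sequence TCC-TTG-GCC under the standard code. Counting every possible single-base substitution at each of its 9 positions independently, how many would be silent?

8

Codon 1 (TCC, Ser): 3 synonymous substitutions.
Codon 2 (TTG, Leu): 2 synonymous substitutions.
Codon 3 (GCC, Ala): 3 synonymous substitutions.
Total: 3 + 2 + 3 = 8.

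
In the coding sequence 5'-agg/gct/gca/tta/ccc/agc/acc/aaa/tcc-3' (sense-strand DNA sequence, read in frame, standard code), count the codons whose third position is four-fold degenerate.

5

Codon 1 AGG (Arg): third position 2-fold.
Codon 2 GCT (Ala): third position 4-fold.
Codon 3 GCA (Ala): third position 4-fold.
Codon 4 TTA (Leu): third position 2-fold.
Codon 5 CCC (Pro): third position 4-fold.
Codon 6 AGC (Ser): third position 2-fold.
Codon 7 ACC (Thr): third position 4-fold.
Codon 8 AAA (Lys): third position 2-fold.
Codon 9 TCC (Ser): third position 4-fold.
Four-fold degenerate third positions: 5.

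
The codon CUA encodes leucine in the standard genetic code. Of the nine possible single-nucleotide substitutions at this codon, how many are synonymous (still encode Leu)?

Position 1: UUA → 1 synonymous.
Position 2: none → 0 synonymous.
Position 3: CUU, CUC, CUG → 3 synonymous.
Total: 1 + 0 + 3 = 4.

4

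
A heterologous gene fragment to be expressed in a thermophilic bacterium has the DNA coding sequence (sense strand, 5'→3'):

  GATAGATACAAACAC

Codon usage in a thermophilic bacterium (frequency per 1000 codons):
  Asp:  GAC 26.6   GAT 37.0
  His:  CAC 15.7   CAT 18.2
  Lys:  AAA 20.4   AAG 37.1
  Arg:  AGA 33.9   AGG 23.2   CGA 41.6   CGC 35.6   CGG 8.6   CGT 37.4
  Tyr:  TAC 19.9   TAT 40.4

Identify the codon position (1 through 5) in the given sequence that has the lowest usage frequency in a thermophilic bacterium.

Codon 1 GAT (Asp): 37.0 per 1000.
Codon 2 AGA (Arg): 33.9 per 1000.
Codon 3 TAC (Tyr): 19.9 per 1000.
Codon 4 AAA (Lys): 20.4 per 1000.
Codon 5 CAC (His): 15.7 per 1000.
Lowest frequency is 15.7 at codon 5.

5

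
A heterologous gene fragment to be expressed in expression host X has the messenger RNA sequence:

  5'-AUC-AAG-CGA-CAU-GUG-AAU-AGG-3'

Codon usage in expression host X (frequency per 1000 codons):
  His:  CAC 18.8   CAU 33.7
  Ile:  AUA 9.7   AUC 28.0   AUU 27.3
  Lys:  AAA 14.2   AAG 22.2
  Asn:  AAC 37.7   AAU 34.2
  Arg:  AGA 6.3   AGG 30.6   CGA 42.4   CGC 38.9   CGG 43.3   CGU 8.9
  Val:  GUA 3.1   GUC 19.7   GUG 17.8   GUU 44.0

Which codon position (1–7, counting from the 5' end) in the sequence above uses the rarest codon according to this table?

5

Codon 1 AUC (Ile): 28.0 per 1000.
Codon 2 AAG (Lys): 22.2 per 1000.
Codon 3 CGA (Arg): 42.4 per 1000.
Codon 4 CAU (His): 33.7 per 1000.
Codon 5 GUG (Val): 17.8 per 1000.
Codon 6 AAU (Asn): 34.2 per 1000.
Codon 7 AGG (Arg): 30.6 per 1000.
Lowest frequency is 17.8 at codon 5.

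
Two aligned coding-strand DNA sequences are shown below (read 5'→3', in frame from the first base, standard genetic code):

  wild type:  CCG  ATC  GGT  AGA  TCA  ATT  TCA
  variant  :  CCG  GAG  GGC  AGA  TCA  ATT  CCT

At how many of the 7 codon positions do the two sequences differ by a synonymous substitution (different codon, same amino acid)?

1

Codon 1: CCG Pro / CCG Pro — identical.
Codon 2: ATC Ile / GAG Glu — nonsynonymous.
Codon 3: GGT Gly / GGC Gly — synonymous.
Codon 4: AGA Arg / AGA Arg — identical.
Codon 5: TCA Ser / TCA Ser — identical.
Codon 6: ATT Ile / ATT Ile — identical.
Codon 7: TCA Ser / CCT Pro — nonsynonymous.
Synonymous differences: 1.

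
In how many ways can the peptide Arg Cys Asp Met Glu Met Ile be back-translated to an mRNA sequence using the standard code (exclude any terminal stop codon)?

144

Arg: 6 codons.
Cys: 2 codons.
Asp: 2 codons.
Met: 1 codon.
Glu: 2 codons.
Met: 1 codon.
Ile: 3 codons.
6 × 2 × 2 × 1 × 2 × 1 × 3 = 144.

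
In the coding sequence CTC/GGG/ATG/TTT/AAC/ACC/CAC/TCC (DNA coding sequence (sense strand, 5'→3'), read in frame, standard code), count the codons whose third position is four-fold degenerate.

4

Codon 1 CTC (Leu): third position 4-fold.
Codon 2 GGG (Gly): third position 4-fold.
Codon 3 ATG (Met): third position 1-fold.
Codon 4 TTT (Phe): third position 2-fold.
Codon 5 AAC (Asn): third position 2-fold.
Codon 6 ACC (Thr): third position 4-fold.
Codon 7 CAC (His): third position 2-fold.
Codon 8 TCC (Ser): third position 4-fold.
Four-fold degenerate third positions: 4.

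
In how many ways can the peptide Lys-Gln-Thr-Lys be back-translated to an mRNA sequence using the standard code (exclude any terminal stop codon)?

Lys: 2 codons.
Gln: 2 codons.
Thr: 4 codons.
Lys: 2 codons.
2 × 2 × 4 × 2 = 32.

32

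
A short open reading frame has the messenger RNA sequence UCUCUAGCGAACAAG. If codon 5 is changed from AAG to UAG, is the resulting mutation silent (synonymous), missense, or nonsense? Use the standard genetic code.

nonsense

Position 13 falls in codon 5: AAG → Lys.
After the substitution the codon is UAG → Stop.
The new codon is a stop codon, so this is a nonsense mutation.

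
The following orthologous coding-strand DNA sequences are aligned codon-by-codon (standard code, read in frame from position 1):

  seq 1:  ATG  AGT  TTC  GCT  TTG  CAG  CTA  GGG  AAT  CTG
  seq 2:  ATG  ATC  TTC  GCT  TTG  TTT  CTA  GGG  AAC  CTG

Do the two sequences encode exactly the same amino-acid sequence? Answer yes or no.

no

Codon 1: ATG Met / ATG Met — identical.
Codon 2: AGT Ser / ATC Ile — nonsynonymous.
Codon 3: TTC Phe / TTC Phe — identical.
Codon 4: GCT Ala / GCT Ala — identical.
Codon 5: TTG Leu / TTG Leu — identical.
Codon 6: CAG Gln / TTT Phe — nonsynonymous.
Codon 7: CTA Leu / CTA Leu — identical.
Codon 8: GGG Gly / GGG Gly — identical.
Codon 9: AAT Asn / AAC Asn — synonymous.
Codon 10: CTG Leu / CTG Leu — identical.
Nonsynonymous differences: 2 → different protein.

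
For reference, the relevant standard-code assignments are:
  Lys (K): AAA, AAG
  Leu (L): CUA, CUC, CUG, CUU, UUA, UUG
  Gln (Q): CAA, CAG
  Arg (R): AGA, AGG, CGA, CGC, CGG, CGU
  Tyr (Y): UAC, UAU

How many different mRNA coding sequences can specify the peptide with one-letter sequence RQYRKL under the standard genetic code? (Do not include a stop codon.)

Arg: 6 codons.
Gln: 2 codons.
Tyr: 2 codons.
Arg: 6 codons.
Lys: 2 codons.
Leu: 6 codons.
6 × 2 × 2 × 6 × 2 × 6 = 1728.

1728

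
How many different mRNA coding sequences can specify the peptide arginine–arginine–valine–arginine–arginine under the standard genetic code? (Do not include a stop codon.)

5184

Arg: 6 codons.
Arg: 6 codons.
Val: 4 codons.
Arg: 6 codons.
Arg: 6 codons.
6 × 6 × 4 × 6 × 6 = 5184.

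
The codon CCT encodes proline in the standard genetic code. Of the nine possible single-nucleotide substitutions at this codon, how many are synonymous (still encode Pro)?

Position 1: none → 0 synonymous.
Position 2: none → 0 synonymous.
Position 3: CCC, CCA, CCG → 3 synonymous.
Total: 0 + 0 + 3 = 3.

3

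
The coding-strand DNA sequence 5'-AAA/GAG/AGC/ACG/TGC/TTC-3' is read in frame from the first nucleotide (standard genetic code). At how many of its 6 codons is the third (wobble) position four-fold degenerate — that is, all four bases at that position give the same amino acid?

1

Codon 1 AAA (Lys): third position 2-fold.
Codon 2 GAG (Glu): third position 2-fold.
Codon 3 AGC (Ser): third position 2-fold.
Codon 4 ACG (Thr): third position 4-fold.
Codon 5 TGC (Cys): third position 2-fold.
Codon 6 TTC (Phe): third position 2-fold.
Four-fold degenerate third positions: 1.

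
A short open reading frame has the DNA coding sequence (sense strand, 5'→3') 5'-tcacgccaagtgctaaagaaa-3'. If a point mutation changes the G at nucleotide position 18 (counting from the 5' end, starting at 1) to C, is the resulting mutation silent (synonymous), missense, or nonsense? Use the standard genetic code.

Position 18 falls in codon 6: AAG → Lys.
After the substitution the codon is AAC → Asn.
Lys ≠ Asn, so this is a missense mutation.

missense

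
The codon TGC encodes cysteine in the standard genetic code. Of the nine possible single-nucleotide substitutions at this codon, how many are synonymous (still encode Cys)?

1

Position 1: none → 0 synonymous.
Position 2: none → 0 synonymous.
Position 3: TGT → 1 synonymous.
Total: 0 + 0 + 1 = 1.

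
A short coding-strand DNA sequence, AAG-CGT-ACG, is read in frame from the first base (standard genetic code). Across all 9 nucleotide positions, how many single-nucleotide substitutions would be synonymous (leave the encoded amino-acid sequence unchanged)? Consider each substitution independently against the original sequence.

7

Codon 1 (AAG, Lys): 1 synonymous substitution.
Codon 2 (CGT, Arg): 3 synonymous substitutions.
Codon 3 (ACG, Thr): 3 synonymous substitutions.
Total: 1 + 3 + 3 = 7.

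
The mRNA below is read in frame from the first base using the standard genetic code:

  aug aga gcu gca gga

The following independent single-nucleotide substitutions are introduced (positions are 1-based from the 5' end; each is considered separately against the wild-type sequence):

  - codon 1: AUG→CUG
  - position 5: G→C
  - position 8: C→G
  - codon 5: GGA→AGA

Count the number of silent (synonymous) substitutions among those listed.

Codon 1: AUG (Met) → CUG (Leu) — missense.
Codon 2: AGA (Arg) → ACA (Thr) — missense.
Codon 3: GCU (Ala) → GGU (Gly) — missense.
Codon 5: GGA (Gly) → AGA (Arg) — missense.
Synonymous: 0 of 4.

0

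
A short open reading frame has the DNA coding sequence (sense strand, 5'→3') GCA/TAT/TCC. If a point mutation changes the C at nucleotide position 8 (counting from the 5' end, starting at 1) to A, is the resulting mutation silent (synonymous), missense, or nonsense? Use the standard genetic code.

Position 8 falls in codon 3: TCC → Ser.
After the substitution the codon is TAC → Tyr.
Ser ≠ Tyr, so this is a missense mutation.

missense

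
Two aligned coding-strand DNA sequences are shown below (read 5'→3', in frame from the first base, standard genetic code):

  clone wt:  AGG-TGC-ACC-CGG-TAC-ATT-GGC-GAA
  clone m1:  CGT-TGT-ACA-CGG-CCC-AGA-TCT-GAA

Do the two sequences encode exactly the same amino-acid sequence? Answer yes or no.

no

Codon 1: AGG Arg / CGT Arg — synonymous.
Codon 2: TGC Cys / TGT Cys — synonymous.
Codon 3: ACC Thr / ACA Thr — synonymous.
Codon 4: CGG Arg / CGG Arg — identical.
Codon 5: TAC Tyr / CCC Pro — nonsynonymous.
Codon 6: ATT Ile / AGA Arg — nonsynonymous.
Codon 7: GGC Gly / TCT Ser — nonsynonymous.
Codon 8: GAA Glu / GAA Glu — identical.
Nonsynonymous differences: 3 → different protein.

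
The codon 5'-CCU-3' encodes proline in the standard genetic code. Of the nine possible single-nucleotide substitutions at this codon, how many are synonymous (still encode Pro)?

Position 1: none → 0 synonymous.
Position 2: none → 0 synonymous.
Position 3: CCC, CCA, CCG → 3 synonymous.
Total: 0 + 0 + 3 = 3.

3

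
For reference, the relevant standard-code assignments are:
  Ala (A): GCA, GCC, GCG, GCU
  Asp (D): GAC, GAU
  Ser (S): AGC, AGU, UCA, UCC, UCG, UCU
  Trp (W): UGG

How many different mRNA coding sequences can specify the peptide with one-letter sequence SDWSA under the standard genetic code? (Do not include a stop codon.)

Ser: 6 codons.
Asp: 2 codons.
Trp: 1 codon.
Ser: 6 codons.
Ala: 4 codons.
6 × 2 × 1 × 6 × 4 = 288.

288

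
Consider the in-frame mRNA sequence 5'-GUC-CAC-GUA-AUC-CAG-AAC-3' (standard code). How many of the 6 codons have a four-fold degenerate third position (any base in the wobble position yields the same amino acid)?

2

Codon 1 GUC (Val): third position 4-fold.
Codon 2 CAC (His): third position 2-fold.
Codon 3 GUA (Val): third position 4-fold.
Codon 4 AUC (Ile): third position 3-fold.
Codon 5 CAG (Gln): third position 2-fold.
Codon 6 AAC (Asn): third position 2-fold.
Four-fold degenerate third positions: 2.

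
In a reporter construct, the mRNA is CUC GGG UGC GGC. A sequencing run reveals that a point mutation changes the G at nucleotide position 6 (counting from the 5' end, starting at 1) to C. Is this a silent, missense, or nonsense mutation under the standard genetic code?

silent

Position 6 falls in codon 2: GGG → Gly.
After the substitution the codon is GGC → Gly.
Both encode Gly, so the change is synonymous.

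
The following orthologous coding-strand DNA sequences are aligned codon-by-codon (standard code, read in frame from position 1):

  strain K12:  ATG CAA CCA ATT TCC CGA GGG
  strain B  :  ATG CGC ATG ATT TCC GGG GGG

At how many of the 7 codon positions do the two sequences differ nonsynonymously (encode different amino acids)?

3

Codon 1: ATG Met / ATG Met — identical.
Codon 2: CAA Gln / CGC Arg — nonsynonymous.
Codon 3: CCA Pro / ATG Met — nonsynonymous.
Codon 4: ATT Ile / ATT Ile — identical.
Codon 5: TCC Ser / TCC Ser — identical.
Codon 6: CGA Arg / GGG Gly — nonsynonymous.
Codon 7: GGG Gly / GGG Gly — identical.
Nonsynonymous differences: 3.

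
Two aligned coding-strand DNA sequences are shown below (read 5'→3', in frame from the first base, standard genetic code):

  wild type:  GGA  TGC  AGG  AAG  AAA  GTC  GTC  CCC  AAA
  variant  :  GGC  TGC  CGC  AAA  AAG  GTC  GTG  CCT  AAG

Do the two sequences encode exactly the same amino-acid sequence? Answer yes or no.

Codon 1: GGA Gly / GGC Gly — synonymous.
Codon 2: TGC Cys / TGC Cys — identical.
Codon 3: AGG Arg / CGC Arg — synonymous.
Codon 4: AAG Lys / AAA Lys — synonymous.
Codon 5: AAA Lys / AAG Lys — synonymous.
Codon 6: GTC Val / GTC Val — identical.
Codon 7: GTC Val / GTG Val — synonymous.
Codon 8: CCC Pro / CCT Pro — synonymous.
Codon 9: AAA Lys / AAG Lys — synonymous.
Nonsynonymous differences: 0 → same protein.

yes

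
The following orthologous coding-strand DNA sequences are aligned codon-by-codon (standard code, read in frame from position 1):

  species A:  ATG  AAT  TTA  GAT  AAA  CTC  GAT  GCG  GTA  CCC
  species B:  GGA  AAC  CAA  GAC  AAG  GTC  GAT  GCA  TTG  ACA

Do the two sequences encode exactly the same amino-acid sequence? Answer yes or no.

Codon 1: ATG Met / GGA Gly — nonsynonymous.
Codon 2: AAT Asn / AAC Asn — synonymous.
Codon 3: TTA Leu / CAA Gln — nonsynonymous.
Codon 4: GAT Asp / GAC Asp — synonymous.
Codon 5: AAA Lys / AAG Lys — synonymous.
Codon 6: CTC Leu / GTC Val — nonsynonymous.
Codon 7: GAT Asp / GAT Asp — identical.
Codon 8: GCG Ala / GCA Ala — synonymous.
Codon 9: GTA Val / TTG Leu — nonsynonymous.
Codon 10: CCC Pro / ACA Thr — nonsynonymous.
Nonsynonymous differences: 5 → different protein.

no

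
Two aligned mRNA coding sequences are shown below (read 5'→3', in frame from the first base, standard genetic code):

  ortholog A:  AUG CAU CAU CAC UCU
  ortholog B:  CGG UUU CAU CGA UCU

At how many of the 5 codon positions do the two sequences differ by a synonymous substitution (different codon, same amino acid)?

Codon 1: AUG Met / CGG Arg — nonsynonymous.
Codon 2: CAU His / UUU Phe — nonsynonymous.
Codon 3: CAU His / CAU His — identical.
Codon 4: CAC His / CGA Arg — nonsynonymous.
Codon 5: UCU Ser / UCU Ser — identical.
Synonymous differences: 0.

0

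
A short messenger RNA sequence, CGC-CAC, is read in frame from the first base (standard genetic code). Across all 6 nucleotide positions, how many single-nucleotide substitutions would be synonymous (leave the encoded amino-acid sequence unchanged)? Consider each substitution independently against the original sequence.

4

Codon 1 (CGC, Arg): 3 synonymous substitutions.
Codon 2 (CAC, His): 1 synonymous substitution.
Total: 3 + 1 = 4.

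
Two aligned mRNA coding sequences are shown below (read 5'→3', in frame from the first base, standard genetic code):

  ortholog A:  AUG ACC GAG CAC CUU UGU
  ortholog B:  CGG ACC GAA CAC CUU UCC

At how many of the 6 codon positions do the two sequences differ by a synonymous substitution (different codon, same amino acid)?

1

Codon 1: AUG Met / CGG Arg — nonsynonymous.
Codon 2: ACC Thr / ACC Thr — identical.
Codon 3: GAG Glu / GAA Glu — synonymous.
Codon 4: CAC His / CAC His — identical.
Codon 5: CUU Leu / CUU Leu — identical.
Codon 6: UGU Cys / UCC Ser — nonsynonymous.
Synonymous differences: 1.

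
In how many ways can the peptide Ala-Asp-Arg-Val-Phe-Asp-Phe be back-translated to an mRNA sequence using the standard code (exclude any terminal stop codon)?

Ala: 4 codons.
Asp: 2 codons.
Arg: 6 codons.
Val: 4 codons.
Phe: 2 codons.
Asp: 2 codons.
Phe: 2 codons.
4 × 2 × 6 × 4 × 2 × 2 × 2 = 1536.

1536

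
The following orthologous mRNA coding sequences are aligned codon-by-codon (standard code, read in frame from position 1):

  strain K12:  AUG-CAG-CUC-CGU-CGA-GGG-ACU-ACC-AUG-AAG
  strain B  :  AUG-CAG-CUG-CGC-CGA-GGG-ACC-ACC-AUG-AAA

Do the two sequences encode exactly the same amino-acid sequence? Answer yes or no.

Codon 1: AUG Met / AUG Met — identical.
Codon 2: CAG Gln / CAG Gln — identical.
Codon 3: CUC Leu / CUG Leu — synonymous.
Codon 4: CGU Arg / CGC Arg — synonymous.
Codon 5: CGA Arg / CGA Arg — identical.
Codon 6: GGG Gly / GGG Gly — identical.
Codon 7: ACU Thr / ACC Thr — synonymous.
Codon 8: ACC Thr / ACC Thr — identical.
Codon 9: AUG Met / AUG Met — identical.
Codon 10: AAG Lys / AAA Lys — synonymous.
Nonsynonymous differences: 0 → same protein.

yes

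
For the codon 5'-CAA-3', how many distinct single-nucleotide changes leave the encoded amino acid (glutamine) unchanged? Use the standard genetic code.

Position 1: none → 0 synonymous.
Position 2: none → 0 synonymous.
Position 3: CAG → 1 synonymous.
Total: 0 + 0 + 1 = 1.

1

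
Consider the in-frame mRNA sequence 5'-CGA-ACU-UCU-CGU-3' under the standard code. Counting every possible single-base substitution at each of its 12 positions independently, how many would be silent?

Codon 1 (CGA, Arg): 4 synonymous substitutions.
Codon 2 (ACU, Thr): 3 synonymous substitutions.
Codon 3 (UCU, Ser): 3 synonymous substitutions.
Codon 4 (CGU, Arg): 3 synonymous substitutions.
Total: 4 + 3 + 3 + 3 = 13.

13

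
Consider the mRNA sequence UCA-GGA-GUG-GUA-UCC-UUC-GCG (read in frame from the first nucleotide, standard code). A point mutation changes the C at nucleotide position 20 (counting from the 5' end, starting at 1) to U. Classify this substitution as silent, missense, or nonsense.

Position 20 falls in codon 7: GCG → Ala.
After the substitution the codon is GUG → Val.
Ala ≠ Val, so this is a missense mutation.

missense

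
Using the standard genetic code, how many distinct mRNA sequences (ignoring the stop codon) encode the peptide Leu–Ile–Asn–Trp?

36

Leu: 6 codons.
Ile: 3 codons.
Asn: 2 codons.
Trp: 1 codon.
6 × 3 × 2 × 1 = 36.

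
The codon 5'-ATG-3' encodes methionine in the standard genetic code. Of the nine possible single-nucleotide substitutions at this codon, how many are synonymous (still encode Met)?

0

Position 1: none → 0 synonymous.
Position 2: none → 0 synonymous.
Position 3: none → 0 synonymous.
Total: 0 + 0 + 0 = 0.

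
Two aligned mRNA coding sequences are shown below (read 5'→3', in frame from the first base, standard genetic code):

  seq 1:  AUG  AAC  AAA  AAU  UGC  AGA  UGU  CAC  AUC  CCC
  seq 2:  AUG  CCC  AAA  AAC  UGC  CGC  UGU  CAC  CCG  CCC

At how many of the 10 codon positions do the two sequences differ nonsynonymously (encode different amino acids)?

Codon 1: AUG Met / AUG Met — identical.
Codon 2: AAC Asn / CCC Pro — nonsynonymous.
Codon 3: AAA Lys / AAA Lys — identical.
Codon 4: AAU Asn / AAC Asn — synonymous.
Codon 5: UGC Cys / UGC Cys — identical.
Codon 6: AGA Arg / CGC Arg — synonymous.
Codon 7: UGU Cys / UGU Cys — identical.
Codon 8: CAC His / CAC His — identical.
Codon 9: AUC Ile / CCG Pro — nonsynonymous.
Codon 10: CCC Pro / CCC Pro — identical.
Nonsynonymous differences: 2.

2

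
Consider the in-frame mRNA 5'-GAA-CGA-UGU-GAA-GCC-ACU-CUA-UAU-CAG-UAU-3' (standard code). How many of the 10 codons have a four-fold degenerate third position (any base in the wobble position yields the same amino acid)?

Codon 1 GAA (Glu): third position 2-fold.
Codon 2 CGA (Arg): third position 4-fold.
Codon 3 UGU (Cys): third position 2-fold.
Codon 4 GAA (Glu): third position 2-fold.
Codon 5 GCC (Ala): third position 4-fold.
Codon 6 ACU (Thr): third position 4-fold.
Codon 7 CUA (Leu): third position 4-fold.
Codon 8 UAU (Tyr): third position 2-fold.
Codon 9 CAG (Gln): third position 2-fold.
Codon 10 UAU (Tyr): third position 2-fold.
Four-fold degenerate third positions: 4.

4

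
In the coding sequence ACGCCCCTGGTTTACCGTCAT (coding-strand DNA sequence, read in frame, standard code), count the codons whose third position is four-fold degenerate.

Codon 1 ACG (Thr): third position 4-fold.
Codon 2 CCC (Pro): third position 4-fold.
Codon 3 CTG (Leu): third position 4-fold.
Codon 4 GTT (Val): third position 4-fold.
Codon 5 TAC (Tyr): third position 2-fold.
Codon 6 CGT (Arg): third position 4-fold.
Codon 7 CAT (His): third position 2-fold.
Four-fold degenerate third positions: 5.

5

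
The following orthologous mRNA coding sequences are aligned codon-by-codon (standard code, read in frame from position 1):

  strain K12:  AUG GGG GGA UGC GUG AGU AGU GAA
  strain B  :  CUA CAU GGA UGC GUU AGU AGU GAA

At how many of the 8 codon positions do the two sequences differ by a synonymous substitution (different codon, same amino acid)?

1

Codon 1: AUG Met / CUA Leu — nonsynonymous.
Codon 2: GGG Gly / CAU His — nonsynonymous.
Codon 3: GGA Gly / GGA Gly — identical.
Codon 4: UGC Cys / UGC Cys — identical.
Codon 5: GUG Val / GUU Val — synonymous.
Codon 6: AGU Ser / AGU Ser — identical.
Codon 7: AGU Ser / AGU Ser — identical.
Codon 8: GAA Glu / GAA Glu — identical.
Synonymous differences: 1.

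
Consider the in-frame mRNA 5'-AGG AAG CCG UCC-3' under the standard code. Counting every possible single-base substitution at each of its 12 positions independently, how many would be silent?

Codon 1 (AGG, Arg): 2 synonymous substitutions.
Codon 2 (AAG, Lys): 1 synonymous substitution.
Codon 3 (CCG, Pro): 3 synonymous substitutions.
Codon 4 (UCC, Ser): 3 synonymous substitutions.
Total: 2 + 1 + 3 + 3 = 9.

9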